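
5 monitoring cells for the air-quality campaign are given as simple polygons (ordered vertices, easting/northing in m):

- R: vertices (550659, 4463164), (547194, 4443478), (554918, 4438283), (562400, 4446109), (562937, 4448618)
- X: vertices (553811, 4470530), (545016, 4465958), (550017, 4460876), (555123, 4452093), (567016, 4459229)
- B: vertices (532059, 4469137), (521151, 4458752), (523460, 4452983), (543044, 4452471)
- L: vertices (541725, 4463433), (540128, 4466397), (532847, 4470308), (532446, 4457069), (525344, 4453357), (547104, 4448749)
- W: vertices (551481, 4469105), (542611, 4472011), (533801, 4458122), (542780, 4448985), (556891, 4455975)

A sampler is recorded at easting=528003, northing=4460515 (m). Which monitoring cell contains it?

B

Cast a ray rightward from (528003, 4460515). For each polygon, the edges (by vertex number in listed order) whose endpoints lie on opposite sides of northing = 4460515, where each meets that height, and whether that is right or left of the point:
R: 1–2 at easting≈550192.7 (right), 5–1 at easting≈552895.0 (right) → 2 crossings.
X: 3–4 at easting≈550226.9 (right), 5–1 at easting≈565513.3 (right) → 2 crossings.
B: 1–2 at easting≈523002.8 (left), 4–1 at easting≈537742.0 (right) → 1 crossing.
L: 3–4 at easting≈532550.4 (right), 6–1 at easting≈542793.9 (right) → 2 crossings.
W: 2–3 at easting≈535318.9 (right), 5–1 at easting≈555020.4 (right) → 2 crossings.
Only B has an odd count, so the point is inside B.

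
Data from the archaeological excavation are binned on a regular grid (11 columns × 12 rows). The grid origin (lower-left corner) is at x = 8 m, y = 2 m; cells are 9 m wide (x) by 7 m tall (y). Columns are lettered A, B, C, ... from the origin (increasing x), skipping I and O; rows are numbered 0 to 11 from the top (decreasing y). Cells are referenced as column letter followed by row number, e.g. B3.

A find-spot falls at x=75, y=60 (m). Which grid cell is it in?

Column index: ⌊(75 − 8) / 9⌋ = ⌊7.444⌋ = 7 → column H
Row offset from origin: ⌊(60 − 2) / 7⌋ = ⌊8.286⌋ = 8 → row 3 (counted from top)

H3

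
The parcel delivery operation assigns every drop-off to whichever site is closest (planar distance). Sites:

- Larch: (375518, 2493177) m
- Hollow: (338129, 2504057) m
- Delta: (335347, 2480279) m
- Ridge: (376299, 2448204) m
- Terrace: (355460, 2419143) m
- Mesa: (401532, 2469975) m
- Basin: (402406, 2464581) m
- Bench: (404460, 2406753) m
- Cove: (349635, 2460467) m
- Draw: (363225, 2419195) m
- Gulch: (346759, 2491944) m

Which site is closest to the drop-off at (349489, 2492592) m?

Squared distances to each site:
Larch: 677851066.000; Hollow: 260495825.000; Delta: 351606133.000; Ridge: 2689070644.000; Terrace: 5430408442.000; Mesa: 3220002538.000; Basin: 3584825010.000; Bench: 10390144762.000; Cove: 1032036941.000; Draw: 5575797305.000; Gulch: 7872804.000.
Minimum at Gulch.

Gulch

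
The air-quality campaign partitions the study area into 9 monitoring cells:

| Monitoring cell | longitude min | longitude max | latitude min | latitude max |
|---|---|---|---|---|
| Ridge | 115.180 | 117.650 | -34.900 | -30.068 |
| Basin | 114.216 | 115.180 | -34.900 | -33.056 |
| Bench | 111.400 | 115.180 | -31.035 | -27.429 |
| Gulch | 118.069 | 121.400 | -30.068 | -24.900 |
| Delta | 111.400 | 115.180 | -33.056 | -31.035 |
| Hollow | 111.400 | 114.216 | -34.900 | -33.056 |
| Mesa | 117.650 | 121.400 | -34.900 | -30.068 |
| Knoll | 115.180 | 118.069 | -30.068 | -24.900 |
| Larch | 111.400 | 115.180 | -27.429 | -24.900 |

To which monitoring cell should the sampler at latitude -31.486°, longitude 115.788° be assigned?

The point has longitude = 115.788 and latitude = -31.486.
Only Ridge satisfies 115.180 ≤ longitude ≤ 117.650 and -34.900 ≤ latitude ≤ -30.068.

Ridge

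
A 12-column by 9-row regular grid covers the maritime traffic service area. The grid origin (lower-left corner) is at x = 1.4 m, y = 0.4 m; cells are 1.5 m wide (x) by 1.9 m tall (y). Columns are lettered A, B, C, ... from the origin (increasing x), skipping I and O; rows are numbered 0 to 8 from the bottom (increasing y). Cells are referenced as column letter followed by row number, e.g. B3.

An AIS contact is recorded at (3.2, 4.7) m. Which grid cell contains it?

B2

Column index: ⌊(3.2 − 1.4) / 1.5⌋ = ⌊1.200⌋ = 1 → column B
Row offset from origin: ⌊(4.7 − 0.4) / 1.9⌋ = ⌊2.263⌋ = 2 → row 2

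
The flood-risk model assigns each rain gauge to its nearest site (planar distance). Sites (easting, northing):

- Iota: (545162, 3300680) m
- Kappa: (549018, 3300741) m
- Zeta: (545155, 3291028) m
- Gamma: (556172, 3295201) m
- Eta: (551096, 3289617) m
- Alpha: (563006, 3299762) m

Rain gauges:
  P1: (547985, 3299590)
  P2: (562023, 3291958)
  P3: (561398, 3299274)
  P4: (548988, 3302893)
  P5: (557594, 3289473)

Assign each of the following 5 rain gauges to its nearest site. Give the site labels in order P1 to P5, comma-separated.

Kappa, Gamma, Alpha, Kappa, Gamma

P1 → Kappa (d²=2391890.00)
P2 → Gamma (d²=44751250.00)
P3 → Alpha (d²=2823808.00)
P4 → Kappa (d²=4632004.00)
P5 → Gamma (d²=34832068.00)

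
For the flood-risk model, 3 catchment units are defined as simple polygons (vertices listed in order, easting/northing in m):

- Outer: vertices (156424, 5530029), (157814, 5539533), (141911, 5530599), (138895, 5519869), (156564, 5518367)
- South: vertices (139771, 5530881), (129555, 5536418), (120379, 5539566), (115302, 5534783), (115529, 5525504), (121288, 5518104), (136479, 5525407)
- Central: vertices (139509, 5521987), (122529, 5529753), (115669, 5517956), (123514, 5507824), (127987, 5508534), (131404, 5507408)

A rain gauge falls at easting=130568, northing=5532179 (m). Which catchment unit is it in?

South

Cast a ray rightward from (130568, 5532179). For each polygon, the edges (by vertex number in listed order) whose endpoints lie on opposite sides of northing = 5532179, where each meets that height, and whether that is right or left of the point:
Outer: 1–2 at easting≈156738.4 (right), 2–3 at easting≈144723.5 (right) → 2 crossings.
South: 1–2 at easting≈137376.1 (right), 4–5 at easting≈115365.7 (left) → 1 crossing.
Central: no edge straddles that height → 0 crossings.
Only South has an odd count, so the point is inside South.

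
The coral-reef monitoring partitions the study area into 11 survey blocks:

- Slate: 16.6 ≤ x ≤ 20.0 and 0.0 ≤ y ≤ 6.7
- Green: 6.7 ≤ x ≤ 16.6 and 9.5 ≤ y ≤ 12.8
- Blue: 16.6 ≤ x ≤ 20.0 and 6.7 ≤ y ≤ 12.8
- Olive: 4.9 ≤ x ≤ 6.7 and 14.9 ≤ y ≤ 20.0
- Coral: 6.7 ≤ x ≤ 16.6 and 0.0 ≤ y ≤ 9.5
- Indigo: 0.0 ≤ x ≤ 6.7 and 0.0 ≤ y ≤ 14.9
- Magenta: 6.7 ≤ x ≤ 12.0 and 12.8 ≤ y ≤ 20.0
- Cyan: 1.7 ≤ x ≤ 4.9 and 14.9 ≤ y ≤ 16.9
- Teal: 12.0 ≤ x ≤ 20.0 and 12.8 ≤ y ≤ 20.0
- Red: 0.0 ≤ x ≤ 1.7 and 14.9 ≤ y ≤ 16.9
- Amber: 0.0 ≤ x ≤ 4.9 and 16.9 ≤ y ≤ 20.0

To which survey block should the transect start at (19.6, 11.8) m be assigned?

Blue

The point has x = 19.6 and y = 11.8.
Only Blue satisfies 16.6 ≤ x ≤ 20.0 and 6.7 ≤ y ≤ 12.8.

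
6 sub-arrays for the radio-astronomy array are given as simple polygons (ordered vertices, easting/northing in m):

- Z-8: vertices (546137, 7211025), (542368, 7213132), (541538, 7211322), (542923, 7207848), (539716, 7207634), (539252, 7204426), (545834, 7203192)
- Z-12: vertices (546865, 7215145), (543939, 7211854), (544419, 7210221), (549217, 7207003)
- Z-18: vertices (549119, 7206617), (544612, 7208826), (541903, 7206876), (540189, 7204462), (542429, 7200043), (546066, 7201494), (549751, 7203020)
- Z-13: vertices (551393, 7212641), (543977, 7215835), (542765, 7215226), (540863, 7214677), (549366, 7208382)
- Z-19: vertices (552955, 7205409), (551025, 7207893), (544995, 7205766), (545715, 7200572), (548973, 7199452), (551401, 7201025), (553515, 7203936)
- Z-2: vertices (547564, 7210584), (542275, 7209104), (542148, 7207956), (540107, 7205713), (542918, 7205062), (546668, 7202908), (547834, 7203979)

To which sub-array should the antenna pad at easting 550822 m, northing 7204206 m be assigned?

Cast a ray rightward from (550822, 7204206). For each polygon, the edges (by vertex number in listed order) whose endpoints lie on opposite sides of northing = 7204206, where each meets that height, and whether that is right or left of the point:
Z-8: 6–7 at easting≈540425.5 (left), 7–1 at easting≈545873.2 (left) → 0 crossings.
Z-12: no edge straddles that height → 0 crossings.
Z-18: 4–5 at easting≈540318.8 (left), 7–1 at easting≈549542.6 (left) → 0 crossings.
Z-13: no edge straddles that height → 0 crossings.
Z-19: 3–4 at easting≈545211.2 (left), 7–1 at easting≈553412.4 (right) → 1 crossing.
Z-2: 5–6 at easting≈544408.3 (left), 7–1 at easting≈547824.7 (left) → 0 crossings.
Only Z-19 has an odd count, so the point is inside Z-19.

Z-19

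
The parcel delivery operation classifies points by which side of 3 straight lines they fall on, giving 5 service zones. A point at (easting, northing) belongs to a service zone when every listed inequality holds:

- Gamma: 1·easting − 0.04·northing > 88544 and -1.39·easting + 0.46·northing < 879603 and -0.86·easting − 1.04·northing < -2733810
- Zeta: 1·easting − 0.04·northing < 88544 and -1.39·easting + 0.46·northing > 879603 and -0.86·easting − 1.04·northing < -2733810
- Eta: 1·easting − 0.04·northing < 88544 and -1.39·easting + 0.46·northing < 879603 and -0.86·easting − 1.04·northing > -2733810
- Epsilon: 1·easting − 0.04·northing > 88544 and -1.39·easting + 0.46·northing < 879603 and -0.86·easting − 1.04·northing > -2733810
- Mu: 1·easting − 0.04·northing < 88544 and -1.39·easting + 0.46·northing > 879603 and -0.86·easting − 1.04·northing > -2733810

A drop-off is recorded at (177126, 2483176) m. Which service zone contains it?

Zeta

1·177126 − 0.04·2483176 = 77798.960, which is < 88544
-1.39·177126 + 0.46·2483176 = 896055.820, which is > 879603
-0.86·177126 − 1.04·2483176 = -2734831.400, which is < -2733810
This sign pattern matches Zeta.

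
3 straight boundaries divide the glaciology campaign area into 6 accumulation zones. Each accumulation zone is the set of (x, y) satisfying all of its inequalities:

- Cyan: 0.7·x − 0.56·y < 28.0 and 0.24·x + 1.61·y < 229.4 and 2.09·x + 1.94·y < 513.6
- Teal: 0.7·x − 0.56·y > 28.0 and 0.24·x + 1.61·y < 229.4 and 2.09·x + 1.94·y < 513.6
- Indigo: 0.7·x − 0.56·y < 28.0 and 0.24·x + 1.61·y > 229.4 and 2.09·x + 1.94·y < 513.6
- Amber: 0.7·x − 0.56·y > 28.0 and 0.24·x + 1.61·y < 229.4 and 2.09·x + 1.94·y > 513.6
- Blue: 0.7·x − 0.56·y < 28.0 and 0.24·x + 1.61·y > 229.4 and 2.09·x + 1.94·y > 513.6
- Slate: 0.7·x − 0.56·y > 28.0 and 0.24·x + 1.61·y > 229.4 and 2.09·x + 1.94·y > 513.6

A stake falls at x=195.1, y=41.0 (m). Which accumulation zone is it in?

Teal

0.7·195.1 − 0.56·41.0 = 113.610, which is > 28.0
0.24·195.1 + 1.61·41.0 = 112.834, which is < 229.4
2.09·195.1 + 1.94·41.0 = 487.299, which is < 513.6
This sign pattern matches Teal.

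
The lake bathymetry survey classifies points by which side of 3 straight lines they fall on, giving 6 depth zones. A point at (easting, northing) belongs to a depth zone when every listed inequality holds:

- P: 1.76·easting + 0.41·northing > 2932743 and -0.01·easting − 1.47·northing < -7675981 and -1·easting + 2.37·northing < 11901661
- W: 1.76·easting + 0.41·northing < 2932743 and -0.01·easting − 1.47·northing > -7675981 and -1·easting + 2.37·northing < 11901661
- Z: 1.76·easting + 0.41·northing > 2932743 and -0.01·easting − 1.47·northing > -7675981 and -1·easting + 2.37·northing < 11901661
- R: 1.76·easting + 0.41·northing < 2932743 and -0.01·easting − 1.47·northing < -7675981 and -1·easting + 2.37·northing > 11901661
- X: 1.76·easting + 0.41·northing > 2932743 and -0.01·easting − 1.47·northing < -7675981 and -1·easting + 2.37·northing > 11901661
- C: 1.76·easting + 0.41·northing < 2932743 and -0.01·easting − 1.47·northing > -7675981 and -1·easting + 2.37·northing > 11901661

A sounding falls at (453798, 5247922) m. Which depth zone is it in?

X

1.76·453798 + 0.41·5247922 = 2950332.500, which is > 2932743
-0.01·453798 − 1.47·5247922 = -7718983.320, which is < -7675981
-1·453798 + 2.37·5247922 = 11983777.140, which is > 11901661
This sign pattern matches X.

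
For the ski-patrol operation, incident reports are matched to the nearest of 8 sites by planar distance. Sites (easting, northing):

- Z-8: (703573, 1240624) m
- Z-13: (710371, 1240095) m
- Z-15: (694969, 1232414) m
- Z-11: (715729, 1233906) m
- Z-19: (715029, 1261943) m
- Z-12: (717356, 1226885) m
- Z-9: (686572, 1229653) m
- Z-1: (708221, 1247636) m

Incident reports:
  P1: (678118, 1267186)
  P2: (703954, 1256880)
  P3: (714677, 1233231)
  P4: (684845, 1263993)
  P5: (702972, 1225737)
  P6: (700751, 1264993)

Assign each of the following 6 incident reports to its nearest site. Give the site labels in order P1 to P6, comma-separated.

Z-1, Z-1, Z-11, Z-1, Z-15, Z-19

P1 → Z-1 (d²=1288393109.00)
P2 → Z-1 (d²=103658825.00)
P3 → Z-11 (d²=1562329.00)
P4 → Z-1 (d²=813988825.00)
P5 → Z-15 (d²=108630338.00)
P6 → Z-19 (d²=213163784.00)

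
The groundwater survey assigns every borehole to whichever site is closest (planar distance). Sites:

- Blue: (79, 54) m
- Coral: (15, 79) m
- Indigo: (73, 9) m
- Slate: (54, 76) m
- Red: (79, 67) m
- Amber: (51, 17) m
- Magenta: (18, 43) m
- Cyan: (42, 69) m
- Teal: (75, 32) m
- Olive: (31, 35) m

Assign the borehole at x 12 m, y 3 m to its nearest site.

Olive

Squared distances to each site:
Blue: 7090.000; Coral: 5785.000; Indigo: 3757.000; Slate: 7093.000; Red: 8585.000; Amber: 1717.000; Magenta: 1636.000; Cyan: 5256.000; Teal: 4810.000; Olive: 1385.000.
Minimum at Olive.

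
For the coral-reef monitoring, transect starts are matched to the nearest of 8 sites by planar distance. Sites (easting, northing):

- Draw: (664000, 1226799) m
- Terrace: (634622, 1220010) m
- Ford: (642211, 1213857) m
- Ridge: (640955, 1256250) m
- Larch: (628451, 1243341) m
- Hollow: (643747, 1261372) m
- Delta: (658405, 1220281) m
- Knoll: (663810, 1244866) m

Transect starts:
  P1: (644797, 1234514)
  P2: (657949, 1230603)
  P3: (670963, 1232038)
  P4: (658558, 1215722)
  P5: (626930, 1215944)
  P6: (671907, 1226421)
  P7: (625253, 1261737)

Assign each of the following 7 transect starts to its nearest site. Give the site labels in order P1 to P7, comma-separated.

Terrace, Draw, Draw, Delta, Terrace, Draw, Ridge

P1 → Terrace (d²=313896641.00)
P2 → Draw (d²=51085017.00)
P3 → Draw (d²=75930490.00)
P4 → Delta (d²=20807890.00)
P5 → Terrace (d²=75699220.00)
P6 → Draw (d²=62663533.00)
P7 → Ridge (d²=276659973.00)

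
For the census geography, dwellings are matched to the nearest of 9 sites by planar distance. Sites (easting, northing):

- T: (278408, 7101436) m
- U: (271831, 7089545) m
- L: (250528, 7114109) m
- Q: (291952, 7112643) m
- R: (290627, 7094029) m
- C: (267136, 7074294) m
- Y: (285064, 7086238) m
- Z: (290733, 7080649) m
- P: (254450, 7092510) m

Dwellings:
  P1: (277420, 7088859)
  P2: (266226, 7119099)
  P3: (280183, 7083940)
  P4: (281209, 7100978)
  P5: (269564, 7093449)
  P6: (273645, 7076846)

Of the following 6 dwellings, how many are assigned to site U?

P1 → U
P2 → L
P3 → Y
P4 → T
P5 → U
P6 → C
2 of the 6 go to U.

2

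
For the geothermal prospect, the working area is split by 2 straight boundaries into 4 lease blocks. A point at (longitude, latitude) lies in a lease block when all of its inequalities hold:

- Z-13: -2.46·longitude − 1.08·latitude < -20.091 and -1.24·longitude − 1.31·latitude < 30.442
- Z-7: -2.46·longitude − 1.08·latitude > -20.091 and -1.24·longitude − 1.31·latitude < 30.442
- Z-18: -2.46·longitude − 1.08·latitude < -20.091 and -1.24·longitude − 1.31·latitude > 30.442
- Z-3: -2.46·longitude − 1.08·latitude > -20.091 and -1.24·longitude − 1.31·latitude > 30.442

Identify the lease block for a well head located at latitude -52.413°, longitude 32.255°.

-2.46·32.255 − 1.08·-52.413 = -22.741, which is < -20.091
-1.24·32.255 − 1.31·-52.413 = 28.665, which is < 30.442
This sign pattern matches Z-13.

Z-13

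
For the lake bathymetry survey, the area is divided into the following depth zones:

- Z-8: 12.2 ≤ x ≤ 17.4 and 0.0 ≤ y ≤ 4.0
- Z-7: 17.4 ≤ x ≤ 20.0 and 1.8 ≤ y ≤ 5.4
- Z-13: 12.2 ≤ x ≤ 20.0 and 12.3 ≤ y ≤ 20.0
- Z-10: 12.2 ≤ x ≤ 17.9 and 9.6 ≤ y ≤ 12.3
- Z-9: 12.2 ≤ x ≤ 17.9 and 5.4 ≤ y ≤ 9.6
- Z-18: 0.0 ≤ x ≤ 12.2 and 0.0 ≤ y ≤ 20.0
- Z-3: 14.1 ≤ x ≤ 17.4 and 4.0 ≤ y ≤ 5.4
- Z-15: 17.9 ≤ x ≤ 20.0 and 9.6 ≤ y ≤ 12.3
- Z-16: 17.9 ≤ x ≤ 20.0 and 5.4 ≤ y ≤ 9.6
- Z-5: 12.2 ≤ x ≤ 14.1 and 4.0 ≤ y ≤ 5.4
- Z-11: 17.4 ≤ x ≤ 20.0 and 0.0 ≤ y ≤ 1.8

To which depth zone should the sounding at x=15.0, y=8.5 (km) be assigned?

Z-9

The point has x = 15.0 and y = 8.5.
Only Z-9 satisfies 12.2 ≤ x ≤ 17.9 and 5.4 ≤ y ≤ 9.6.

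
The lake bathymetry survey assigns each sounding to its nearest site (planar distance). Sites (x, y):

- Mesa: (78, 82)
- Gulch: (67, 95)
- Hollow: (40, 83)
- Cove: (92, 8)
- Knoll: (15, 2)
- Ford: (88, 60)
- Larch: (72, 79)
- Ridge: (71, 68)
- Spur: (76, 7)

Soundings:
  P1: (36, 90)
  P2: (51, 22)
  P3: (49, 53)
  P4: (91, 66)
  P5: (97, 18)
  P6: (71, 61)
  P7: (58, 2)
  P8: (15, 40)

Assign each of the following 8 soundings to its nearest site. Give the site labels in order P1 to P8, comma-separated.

Hollow, Spur, Ridge, Ford, Cove, Ridge, Spur, Knoll

P1 → Hollow (d²=65.00)
P2 → Spur (d²=850.00)
P3 → Ridge (d²=709.00)
P4 → Ford (d²=45.00)
P5 → Cove (d²=125.00)
P6 → Ridge (d²=49.00)
P7 → Spur (d²=349.00)
P8 → Knoll (d²=1444.00)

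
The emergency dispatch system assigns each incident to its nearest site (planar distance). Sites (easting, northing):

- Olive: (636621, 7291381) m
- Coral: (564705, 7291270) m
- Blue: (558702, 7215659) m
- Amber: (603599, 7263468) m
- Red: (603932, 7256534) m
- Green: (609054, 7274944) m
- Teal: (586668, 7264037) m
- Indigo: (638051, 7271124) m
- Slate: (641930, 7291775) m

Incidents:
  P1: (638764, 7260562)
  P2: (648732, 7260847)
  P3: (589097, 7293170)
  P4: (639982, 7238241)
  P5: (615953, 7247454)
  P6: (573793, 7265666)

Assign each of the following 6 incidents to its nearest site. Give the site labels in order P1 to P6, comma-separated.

Indigo, Indigo, Coral, Indigo, Red, Teal

P1 → Indigo (d²=112064213.00)
P2 → Indigo (d²=219700490.00)
P3 → Coral (d²=598579664.00)
P4 → Indigo (d²=1085020450.00)
P5 → Red (d²=226950841.00)
P6 → Teal (d²=168419266.00)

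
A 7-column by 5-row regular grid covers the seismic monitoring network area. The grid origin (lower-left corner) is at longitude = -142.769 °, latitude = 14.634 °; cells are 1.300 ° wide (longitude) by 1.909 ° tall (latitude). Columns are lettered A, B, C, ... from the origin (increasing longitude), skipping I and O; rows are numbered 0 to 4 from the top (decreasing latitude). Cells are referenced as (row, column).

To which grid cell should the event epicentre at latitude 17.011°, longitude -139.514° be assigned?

Column index: ⌊(-139.514 − -142.769) / 1.300⌋ = ⌊2.504⌋ = 2 → column C
Row offset from origin: ⌊(17.011 − 14.634) / 1.909⌋ = ⌊1.245⌋ = 1 → row 3 (counted from top)

(3, C)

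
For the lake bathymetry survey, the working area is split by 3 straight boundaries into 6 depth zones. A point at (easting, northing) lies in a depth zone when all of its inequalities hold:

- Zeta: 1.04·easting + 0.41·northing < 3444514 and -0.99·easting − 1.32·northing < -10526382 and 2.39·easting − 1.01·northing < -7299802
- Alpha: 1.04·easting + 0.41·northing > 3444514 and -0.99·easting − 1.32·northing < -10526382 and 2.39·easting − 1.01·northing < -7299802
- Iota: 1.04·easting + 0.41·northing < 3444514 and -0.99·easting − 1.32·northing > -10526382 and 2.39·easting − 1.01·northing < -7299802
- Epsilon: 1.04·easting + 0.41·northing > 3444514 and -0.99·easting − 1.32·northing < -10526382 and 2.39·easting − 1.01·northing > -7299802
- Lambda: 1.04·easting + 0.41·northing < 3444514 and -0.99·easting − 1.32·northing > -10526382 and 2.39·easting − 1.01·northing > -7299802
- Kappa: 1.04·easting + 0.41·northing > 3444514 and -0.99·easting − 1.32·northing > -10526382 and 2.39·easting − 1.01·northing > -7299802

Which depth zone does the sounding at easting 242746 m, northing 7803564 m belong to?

1.04·242746 + 0.41·7803564 = 3451917.080, which is > 3444514
-0.99·242746 − 1.32·7803564 = -10541023.020, which is < -10526382
2.39·242746 − 1.01·7803564 = -7301436.700, which is < -7299802
This sign pattern matches Alpha.

Alpha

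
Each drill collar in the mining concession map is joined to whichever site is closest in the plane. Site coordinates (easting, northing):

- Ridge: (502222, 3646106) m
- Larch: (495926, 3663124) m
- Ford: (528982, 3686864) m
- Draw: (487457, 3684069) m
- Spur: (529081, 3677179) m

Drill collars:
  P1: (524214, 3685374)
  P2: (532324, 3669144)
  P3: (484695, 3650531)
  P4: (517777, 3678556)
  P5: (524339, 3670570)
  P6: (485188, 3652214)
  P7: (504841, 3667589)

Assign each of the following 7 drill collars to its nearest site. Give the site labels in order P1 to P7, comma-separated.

Ford, Spur, Larch, Spur, Spur, Larch, Larch

P1 → Ford (d²=24953924.00)
P2 → Spur (d²=75078274.00)
P3 → Larch (d²=284719010.00)
P4 → Spur (d²=129676545.00)
P5 → Spur (d²=66165445.00)
P6 → Larch (d²=234332744.00)
P7 → Larch (d²=99413450.00)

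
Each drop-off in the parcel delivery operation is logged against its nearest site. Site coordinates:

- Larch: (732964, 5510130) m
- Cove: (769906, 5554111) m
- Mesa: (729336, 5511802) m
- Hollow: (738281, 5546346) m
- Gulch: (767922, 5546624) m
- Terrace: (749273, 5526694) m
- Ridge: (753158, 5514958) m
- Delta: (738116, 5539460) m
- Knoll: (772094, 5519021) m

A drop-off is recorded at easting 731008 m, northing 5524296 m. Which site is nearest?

Squared distances to each site:
Larch: 204501492.000; Cove: 2401988629.000; Mesa: 158895620.000; Hollow: 539099029.000; Gulch: 1861182980.000; Terrace: 339360629.000; Ridge: 577820744.000; Delta: 280470560.000; Knoll: 1715885021.000.
Minimum at Mesa.

Mesa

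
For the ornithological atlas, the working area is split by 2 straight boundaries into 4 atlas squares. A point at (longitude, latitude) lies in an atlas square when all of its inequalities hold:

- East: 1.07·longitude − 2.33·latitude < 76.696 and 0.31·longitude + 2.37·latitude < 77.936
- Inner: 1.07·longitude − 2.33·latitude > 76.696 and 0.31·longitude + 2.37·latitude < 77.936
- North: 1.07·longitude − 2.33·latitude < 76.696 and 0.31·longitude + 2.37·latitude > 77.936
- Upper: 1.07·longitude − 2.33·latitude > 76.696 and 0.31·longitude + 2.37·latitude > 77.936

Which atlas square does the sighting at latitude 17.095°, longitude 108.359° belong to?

1.07·108.359 − 2.33·17.095 = 76.113, which is < 76.696
0.31·108.359 + 2.37·17.095 = 74.106, which is < 77.936
This sign pattern matches East.

East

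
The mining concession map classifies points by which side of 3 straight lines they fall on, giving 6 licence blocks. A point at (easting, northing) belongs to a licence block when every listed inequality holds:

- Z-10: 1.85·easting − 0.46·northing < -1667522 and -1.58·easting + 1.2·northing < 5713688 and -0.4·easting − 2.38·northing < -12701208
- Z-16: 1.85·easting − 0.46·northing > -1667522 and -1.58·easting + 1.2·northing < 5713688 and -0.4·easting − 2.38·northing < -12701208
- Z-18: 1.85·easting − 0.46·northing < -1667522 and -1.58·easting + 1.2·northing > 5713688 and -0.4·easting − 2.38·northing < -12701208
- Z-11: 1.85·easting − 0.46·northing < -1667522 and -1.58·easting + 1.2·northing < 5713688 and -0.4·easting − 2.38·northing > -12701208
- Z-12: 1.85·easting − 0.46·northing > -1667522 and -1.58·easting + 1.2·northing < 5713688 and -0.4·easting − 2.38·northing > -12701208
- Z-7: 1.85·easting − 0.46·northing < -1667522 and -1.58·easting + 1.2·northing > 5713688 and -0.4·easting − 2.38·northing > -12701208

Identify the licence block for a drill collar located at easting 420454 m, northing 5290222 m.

1.85·420454 − 0.46·5290222 = -1655662.220, which is > -1667522
-1.58·420454 + 1.2·5290222 = 5683949.080, which is < 5713688
-0.4·420454 − 2.38·5290222 = -12758909.960, which is < -12701208
This sign pattern matches Z-16.

Z-16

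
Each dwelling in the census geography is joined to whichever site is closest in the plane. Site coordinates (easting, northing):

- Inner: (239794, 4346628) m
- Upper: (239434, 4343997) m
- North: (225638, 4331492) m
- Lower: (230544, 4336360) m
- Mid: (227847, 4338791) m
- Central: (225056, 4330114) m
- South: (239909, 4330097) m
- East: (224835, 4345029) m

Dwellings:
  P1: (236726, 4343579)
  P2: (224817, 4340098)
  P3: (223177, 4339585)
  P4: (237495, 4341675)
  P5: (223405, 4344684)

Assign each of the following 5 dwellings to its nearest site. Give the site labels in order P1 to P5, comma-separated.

P1 → Upper (d²=7507988.00)
P2 → Mid (d²=10889149.00)
P3 → Mid (d²=22439336.00)
P4 → Upper (d²=9151405.00)
P5 → East (d²=2163925.00)

Upper, Mid, Mid, Upper, East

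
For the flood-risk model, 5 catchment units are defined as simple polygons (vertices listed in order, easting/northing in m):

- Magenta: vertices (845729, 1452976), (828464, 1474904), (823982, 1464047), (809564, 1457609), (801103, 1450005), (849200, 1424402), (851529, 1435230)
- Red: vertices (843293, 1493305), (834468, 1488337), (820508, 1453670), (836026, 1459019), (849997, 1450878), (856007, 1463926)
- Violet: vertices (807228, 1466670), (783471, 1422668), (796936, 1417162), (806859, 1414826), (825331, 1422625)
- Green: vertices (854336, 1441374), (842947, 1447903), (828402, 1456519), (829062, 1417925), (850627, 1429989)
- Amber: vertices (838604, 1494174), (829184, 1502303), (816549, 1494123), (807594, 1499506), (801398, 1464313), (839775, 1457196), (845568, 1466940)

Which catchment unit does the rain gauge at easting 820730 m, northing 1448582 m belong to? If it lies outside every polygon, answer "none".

Magenta

Cast a ray rightward from (820730, 1448582). For each polygon, the edges (by vertex number in listed order) whose endpoints lie on opposite sides of northing = 1448582, where each meets that height, and whether that is right or left of the point:
Magenta: 5–6 at easting≈803776.2 (left), 7–1 at easting≈847165.1 (right) → 1 crossing.
Red: no edge straddles that height → 0 crossings.
Violet: 1–2 at easting≈797462.2 (left), 5–1 at easting≈814662.4 (left) → 0 crossings.
Green: 2–3 at easting≈841800.8 (right), 3–4 at easting≈828537.7 (right) → 2 crossings.
Amber: no edge straddles that height → 0 crossings.
Only Magenta has an odd count, so the point is inside Magenta.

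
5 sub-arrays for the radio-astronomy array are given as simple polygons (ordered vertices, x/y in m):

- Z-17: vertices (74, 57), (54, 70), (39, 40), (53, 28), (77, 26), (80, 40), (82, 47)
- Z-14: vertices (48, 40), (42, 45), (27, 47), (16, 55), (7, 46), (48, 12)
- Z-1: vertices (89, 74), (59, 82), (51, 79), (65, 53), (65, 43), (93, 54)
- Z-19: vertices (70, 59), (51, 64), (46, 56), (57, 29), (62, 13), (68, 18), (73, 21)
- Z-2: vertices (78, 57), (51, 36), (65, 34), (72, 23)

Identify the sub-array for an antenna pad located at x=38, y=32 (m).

Z-14

Cast a ray rightward from (38, 32). For each polygon, the edges (by vertex number in listed order) whose endpoints lie on opposite sides of y = 32, where each meets that height, and whether that is right or left of the point:
Z-17: 3–4 at x≈48.3 (right), 5–6 at x≈78.3 (right) → 2 crossings.
Z-14: 5–6 at x≈23.9 (left), 6–1 at x≈48.0 (right) → 1 crossing.
Z-1: no edge straddles that height → 0 crossings.
Z-19: 3–4 at x≈55.8 (right), 7–1 at x≈72.1 (right) → 2 crossings.
Z-2: 3–4 at x≈66.3 (right), 4–1 at x≈73.6 (right) → 2 crossings.
Only Z-14 has an odd count, so the point is inside Z-14.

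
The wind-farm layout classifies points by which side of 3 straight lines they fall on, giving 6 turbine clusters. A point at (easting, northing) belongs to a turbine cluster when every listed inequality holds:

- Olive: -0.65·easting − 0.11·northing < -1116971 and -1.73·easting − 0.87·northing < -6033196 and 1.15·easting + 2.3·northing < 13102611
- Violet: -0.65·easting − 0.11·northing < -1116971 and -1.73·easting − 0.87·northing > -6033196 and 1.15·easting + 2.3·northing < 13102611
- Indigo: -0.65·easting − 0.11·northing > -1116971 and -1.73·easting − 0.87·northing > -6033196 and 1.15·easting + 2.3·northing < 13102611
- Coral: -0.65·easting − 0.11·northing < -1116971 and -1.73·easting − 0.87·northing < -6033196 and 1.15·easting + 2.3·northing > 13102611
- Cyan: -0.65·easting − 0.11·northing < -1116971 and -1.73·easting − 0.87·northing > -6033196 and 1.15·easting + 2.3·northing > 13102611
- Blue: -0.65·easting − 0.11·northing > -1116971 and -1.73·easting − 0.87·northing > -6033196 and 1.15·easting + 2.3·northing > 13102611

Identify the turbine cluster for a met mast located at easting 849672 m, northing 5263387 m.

-0.65·849672 − 0.11·5263387 = -1131259.370, which is < -1116971
-1.73·849672 − 0.87·5263387 = -6049079.250, which is < -6033196
1.15·849672 + 2.3·5263387 = 13082912.900, which is < 13102611
This sign pattern matches Olive.

Olive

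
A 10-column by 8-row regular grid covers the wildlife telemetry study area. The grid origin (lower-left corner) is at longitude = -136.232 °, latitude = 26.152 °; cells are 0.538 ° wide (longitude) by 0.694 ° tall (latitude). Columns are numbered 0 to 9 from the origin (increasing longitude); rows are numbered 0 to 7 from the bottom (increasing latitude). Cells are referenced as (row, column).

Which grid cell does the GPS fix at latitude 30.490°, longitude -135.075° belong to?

Column index: ⌊(-135.075 − -136.232) / 0.538⌋ = ⌊2.151⌋ = 2
Row offset from origin: ⌊(30.490 − 26.152) / 0.694⌋ = ⌊6.251⌋ = 6 → row 6

(6, 2)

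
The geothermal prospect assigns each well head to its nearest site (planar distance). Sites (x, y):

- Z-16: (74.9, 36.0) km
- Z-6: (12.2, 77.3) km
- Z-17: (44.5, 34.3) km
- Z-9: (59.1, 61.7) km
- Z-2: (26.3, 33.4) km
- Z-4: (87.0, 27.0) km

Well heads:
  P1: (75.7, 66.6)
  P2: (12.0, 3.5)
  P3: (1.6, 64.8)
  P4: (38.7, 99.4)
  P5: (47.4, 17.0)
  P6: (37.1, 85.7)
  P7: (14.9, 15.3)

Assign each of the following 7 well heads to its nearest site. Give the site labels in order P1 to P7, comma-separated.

P1 → Z-9 (d²=299.57)
P2 → Z-2 (d²=1098.50)
P3 → Z-6 (d²=268.61)
P4 → Z-6 (d²=1190.66)
P5 → Z-17 (d²=307.70)
P6 → Z-6 (d²=690.57)
P7 → Z-2 (d²=457.57)

Z-9, Z-2, Z-6, Z-6, Z-17, Z-6, Z-2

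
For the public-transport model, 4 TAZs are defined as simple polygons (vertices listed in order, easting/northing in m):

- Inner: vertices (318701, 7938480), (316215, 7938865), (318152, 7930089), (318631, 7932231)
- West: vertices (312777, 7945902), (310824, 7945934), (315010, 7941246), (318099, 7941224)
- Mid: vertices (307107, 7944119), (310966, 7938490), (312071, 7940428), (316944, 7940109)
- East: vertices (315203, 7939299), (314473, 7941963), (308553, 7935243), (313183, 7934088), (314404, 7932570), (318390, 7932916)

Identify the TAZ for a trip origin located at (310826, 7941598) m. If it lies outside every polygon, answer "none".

Mid

Cast a ray rightward from (310826, 7941598). For each polygon, the edges (by vertex number in listed order) whose endpoints lie on opposite sides of northing = 7941598, where each meets that height, and whether that is right or left of the point:
Inner: no edge straddles that height → 0 crossings.
West: 2–3 at easting≈314695.7 (right), 4–1 at easting≈317673.5 (right) → 2 crossings.
Mid: 1–2 at easting≈308835.3 (left), 4–1 at easting≈313291.3 (right) → 1 crossing.
East: 1–2 at easting≈314573.0 (right), 2–3 at easting≈314151.5 (right) → 2 crossings.
Only Mid has an odd count, so the point is inside Mid.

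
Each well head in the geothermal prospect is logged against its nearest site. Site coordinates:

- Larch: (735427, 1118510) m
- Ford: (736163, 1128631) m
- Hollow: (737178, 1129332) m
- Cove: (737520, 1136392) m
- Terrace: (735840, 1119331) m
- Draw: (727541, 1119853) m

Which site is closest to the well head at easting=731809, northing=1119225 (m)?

Squared distances to each site:
Larch: 13601149.000; Ford: 107430152.000; Hollow: 130977610.000; Cove: 327321410.000; Terrace: 16260197.000; Draw: 18610208.000.
Minimum at Larch.

Larch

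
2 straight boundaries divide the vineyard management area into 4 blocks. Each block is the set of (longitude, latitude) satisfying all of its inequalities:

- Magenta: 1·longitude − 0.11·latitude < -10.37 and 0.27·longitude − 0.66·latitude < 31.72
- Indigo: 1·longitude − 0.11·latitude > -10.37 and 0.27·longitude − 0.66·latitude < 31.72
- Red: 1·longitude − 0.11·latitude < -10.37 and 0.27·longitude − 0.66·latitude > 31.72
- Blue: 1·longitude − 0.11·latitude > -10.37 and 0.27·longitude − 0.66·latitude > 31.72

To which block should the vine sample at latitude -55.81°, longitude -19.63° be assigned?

1·-19.63 − 0.11·-55.81 = -13.491, which is < -10.37
0.27·-19.63 − 0.66·-55.81 = 31.535, which is < 31.72
This sign pattern matches Magenta.

Magenta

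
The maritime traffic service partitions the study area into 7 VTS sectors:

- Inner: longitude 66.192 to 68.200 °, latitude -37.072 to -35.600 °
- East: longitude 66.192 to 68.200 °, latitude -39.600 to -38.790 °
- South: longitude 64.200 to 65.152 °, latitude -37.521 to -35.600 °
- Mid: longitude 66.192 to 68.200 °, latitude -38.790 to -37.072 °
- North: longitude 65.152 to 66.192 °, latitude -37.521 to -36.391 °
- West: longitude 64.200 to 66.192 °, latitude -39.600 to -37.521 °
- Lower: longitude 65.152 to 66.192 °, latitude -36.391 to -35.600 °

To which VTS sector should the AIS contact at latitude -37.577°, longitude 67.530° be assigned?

The point has longitude = 67.530 and latitude = -37.577.
Only Mid satisfies 66.192 ≤ longitude ≤ 68.200 and -38.790 ≤ latitude ≤ -37.072.

Mid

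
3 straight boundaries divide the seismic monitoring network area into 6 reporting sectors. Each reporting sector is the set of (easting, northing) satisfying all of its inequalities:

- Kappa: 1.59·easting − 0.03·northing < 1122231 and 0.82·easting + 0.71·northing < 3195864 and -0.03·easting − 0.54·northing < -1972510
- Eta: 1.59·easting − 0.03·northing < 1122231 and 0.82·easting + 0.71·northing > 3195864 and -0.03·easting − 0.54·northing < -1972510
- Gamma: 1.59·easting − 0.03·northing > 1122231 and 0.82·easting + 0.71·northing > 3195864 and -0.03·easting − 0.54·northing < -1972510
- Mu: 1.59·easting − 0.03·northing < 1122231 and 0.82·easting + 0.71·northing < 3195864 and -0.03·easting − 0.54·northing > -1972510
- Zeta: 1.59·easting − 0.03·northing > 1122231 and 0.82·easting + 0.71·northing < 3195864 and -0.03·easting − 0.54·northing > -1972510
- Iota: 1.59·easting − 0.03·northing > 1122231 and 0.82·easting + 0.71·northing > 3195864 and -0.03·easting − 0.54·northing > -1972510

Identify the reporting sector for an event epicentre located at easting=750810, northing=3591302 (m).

1.59·750810 − 0.03·3591302 = 1086048.840, which is < 1122231
0.82·750810 + 0.71·3591302 = 3165488.620, which is < 3195864
-0.03·750810 − 0.54·3591302 = -1961827.380, which is > -1972510
This sign pattern matches Mu.

Mu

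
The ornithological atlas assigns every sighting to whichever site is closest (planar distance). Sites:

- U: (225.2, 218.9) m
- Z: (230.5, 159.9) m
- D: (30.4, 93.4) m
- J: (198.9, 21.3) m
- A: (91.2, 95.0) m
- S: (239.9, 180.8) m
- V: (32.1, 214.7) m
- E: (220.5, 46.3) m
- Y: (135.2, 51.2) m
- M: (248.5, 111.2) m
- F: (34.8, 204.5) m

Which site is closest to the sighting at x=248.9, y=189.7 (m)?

S

Squared distances to each site:
U: 1414.330; Z: 1226.600; D: 57015.940; J: 30858.560; A: 33837.380; S: 160.210; V: 47627.240; E: 21370.120; Y: 32109.940; M: 6162.410; F: 46057.850.
Minimum at S.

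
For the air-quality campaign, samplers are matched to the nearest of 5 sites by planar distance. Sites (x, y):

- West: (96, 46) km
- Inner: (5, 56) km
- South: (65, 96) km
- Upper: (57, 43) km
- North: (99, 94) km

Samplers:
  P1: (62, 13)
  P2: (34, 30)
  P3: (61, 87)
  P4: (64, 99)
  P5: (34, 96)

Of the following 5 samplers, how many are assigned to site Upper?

P1 → Upper
P2 → Upper
P3 → South
P4 → South
P5 → South
2 of the 5 go to Upper.

2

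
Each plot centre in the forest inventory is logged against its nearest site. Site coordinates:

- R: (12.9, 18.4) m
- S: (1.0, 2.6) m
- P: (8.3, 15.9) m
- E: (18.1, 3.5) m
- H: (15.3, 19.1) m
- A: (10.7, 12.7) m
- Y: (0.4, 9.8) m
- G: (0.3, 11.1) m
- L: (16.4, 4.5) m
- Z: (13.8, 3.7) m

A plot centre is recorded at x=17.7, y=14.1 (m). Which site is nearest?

H

Squared distances to each site:
R: 41.530; S: 411.140; P: 91.600; E: 112.520; H: 30.760; A: 50.960; Y: 317.780; G: 311.760; L: 93.850; Z: 123.370.
Minimum at H.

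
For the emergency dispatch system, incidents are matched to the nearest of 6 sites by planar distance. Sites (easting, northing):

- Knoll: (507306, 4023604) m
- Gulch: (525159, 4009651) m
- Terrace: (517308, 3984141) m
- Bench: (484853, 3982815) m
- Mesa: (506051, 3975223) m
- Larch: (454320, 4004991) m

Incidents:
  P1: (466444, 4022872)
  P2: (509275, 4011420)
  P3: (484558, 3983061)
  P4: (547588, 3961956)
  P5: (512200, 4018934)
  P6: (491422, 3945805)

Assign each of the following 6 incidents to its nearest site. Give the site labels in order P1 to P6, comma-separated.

Larch, Knoll, Bench, Terrace, Knoll, Mesa

P1 → Larch (d²=466721537.00)
P2 → Knoll (d²=152326817.00)
P3 → Bench (d²=147541.00)
P4 → Terrace (d²=1409052625.00)
P5 → Knoll (d²=45760136.00)
P6 → Mesa (d²=1079426365.00)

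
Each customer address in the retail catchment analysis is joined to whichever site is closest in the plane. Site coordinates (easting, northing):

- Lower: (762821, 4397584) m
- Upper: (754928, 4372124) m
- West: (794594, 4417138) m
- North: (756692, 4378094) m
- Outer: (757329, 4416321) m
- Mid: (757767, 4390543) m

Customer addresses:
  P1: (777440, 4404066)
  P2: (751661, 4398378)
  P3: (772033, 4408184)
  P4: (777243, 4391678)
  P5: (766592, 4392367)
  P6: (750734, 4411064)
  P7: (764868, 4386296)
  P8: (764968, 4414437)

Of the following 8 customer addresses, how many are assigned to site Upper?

0

P1 → Lower
P2 → Mid
P3 → Lower
P4 → Lower
P5 → Lower
P6 → Outer
P7 → Mid
P8 → Outer
0 of the 8 go to Upper.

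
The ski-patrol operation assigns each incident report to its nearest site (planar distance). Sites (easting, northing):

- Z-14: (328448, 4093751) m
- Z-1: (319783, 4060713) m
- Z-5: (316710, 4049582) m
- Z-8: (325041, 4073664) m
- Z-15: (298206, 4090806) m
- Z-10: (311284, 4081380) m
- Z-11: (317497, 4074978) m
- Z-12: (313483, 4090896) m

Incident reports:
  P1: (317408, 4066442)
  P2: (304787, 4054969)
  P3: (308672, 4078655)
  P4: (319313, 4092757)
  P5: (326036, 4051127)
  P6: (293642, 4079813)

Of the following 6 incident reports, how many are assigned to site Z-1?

1

P1 → Z-1
P2 → Z-5
P3 → Z-10
P4 → Z-12
P5 → Z-5
P6 → Z-15
1 of the 6 goes to Z-1.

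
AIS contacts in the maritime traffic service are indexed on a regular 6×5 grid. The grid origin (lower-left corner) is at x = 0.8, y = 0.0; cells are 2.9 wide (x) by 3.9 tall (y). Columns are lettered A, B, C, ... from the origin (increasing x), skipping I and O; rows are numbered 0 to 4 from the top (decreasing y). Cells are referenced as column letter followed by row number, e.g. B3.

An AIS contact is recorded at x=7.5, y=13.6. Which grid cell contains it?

C1

Column index: ⌊(7.5 − 0.8) / 2.9⌋ = ⌊2.310⌋ = 2 → column C
Row offset from origin: ⌊(13.6 − 0.0) / 3.9⌋ = ⌊3.487⌋ = 3 → row 1 (counted from top)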